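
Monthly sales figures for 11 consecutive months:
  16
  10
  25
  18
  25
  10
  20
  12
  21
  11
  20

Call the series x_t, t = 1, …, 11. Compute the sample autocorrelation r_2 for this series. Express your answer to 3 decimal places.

Mean x̄ = (16 + 10 + 25 + 18 + 25 + 10 + 20 + 12 + 21 + 11 + 20)/11 = 17.0909
Numerator Σ_{t=1}^{9}(x_t−x̄)(x_{t+2}−x̄) = 153.8926
Denominator Σ(x_t−x̄)² = 322.9091
r_2 = 153.8926 / 322.9091 = 0.477

0.477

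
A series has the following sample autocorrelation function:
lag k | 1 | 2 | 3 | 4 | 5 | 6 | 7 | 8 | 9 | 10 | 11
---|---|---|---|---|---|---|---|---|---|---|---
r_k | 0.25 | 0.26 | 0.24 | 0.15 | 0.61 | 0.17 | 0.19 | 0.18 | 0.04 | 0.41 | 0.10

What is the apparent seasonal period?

The largest autocorrelation is r_5 = 0.61, with a weaker echo at lag 10 (0.41); the remaining lags stay at or below 0.26.
The dominant spike at lag 5 indicates a seasonal period of 5.

5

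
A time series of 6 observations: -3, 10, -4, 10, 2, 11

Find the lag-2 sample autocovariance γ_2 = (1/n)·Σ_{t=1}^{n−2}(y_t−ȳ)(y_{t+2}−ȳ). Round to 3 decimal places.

Mean ȳ = (-3 + 10 − 4 + 10 + 2 + 11)/6 = 4.3333
Deviations: -7.3333, 5.6667, -8.3333, 5.6667, -2.3333, 6.6667
Σ_{t=1}^{4}(y_t−ȳ)(y_{t+2}−ȳ) = 150.4444
γ_2 = 150.4444 / 6 = 25.074

25.074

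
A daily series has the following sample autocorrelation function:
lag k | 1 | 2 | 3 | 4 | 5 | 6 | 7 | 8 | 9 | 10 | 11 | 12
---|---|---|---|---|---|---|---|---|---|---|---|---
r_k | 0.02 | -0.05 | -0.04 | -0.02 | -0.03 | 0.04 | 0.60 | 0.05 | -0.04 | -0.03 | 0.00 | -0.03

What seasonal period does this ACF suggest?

The largest autocorrelation is r_7 = 0.60; the remaining lags stay at or below 0.05.
The dominant spike at lag 7 indicates a seasonal period of 7.

7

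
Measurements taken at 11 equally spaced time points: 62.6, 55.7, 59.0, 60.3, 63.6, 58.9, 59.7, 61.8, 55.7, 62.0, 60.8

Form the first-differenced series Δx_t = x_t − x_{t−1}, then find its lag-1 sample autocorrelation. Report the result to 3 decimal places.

-0.508

First differences Δx: -6.9, 3.3, 1.3, 3.3, -4.7, 0.8, 2.1, -6.1, 6.3, -1.2
Mean of differences = -0.1800
Numerator Σ(Δx_t−Δx̄)(Δx_{t+1}−Δx̄) = -89.4784
Denominator Σ(Δx_t−Δx̄)² = 176.2360
r_1(Δx) = -89.4784 / 176.2360 = -0.508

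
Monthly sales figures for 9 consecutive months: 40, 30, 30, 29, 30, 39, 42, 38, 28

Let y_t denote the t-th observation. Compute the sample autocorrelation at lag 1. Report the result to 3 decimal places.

0.240

Mean ȳ = (40 + 30 + 30 + 29 + 30 + 39 + 42 + 38 + 28)/9 = 34.0000
Numerator Σ_{t=1}^{8}(y_t−ȳ)(y_{t+1}−ȳ) = 60.0000
Denominator Σ(y_t−ȳ)² = 250.0000
r_1 = 60.0000 / 250.0000 = 0.240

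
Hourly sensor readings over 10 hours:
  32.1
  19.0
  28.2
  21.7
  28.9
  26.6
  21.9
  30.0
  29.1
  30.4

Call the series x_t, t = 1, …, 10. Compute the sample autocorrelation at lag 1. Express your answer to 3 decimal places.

-0.401

Mean x̄ = (32.1 + 19.0 + 28.2 + 21.7 + 28.9 + 26.6 + 21.9 + 30.0 + 29.1 + 30.4)/10 = 26.7900
Numerator Σ_{t=1}^{9}(x_t−x̄)(x_{t+1}−x̄) = -69.6801
Denominator Σ(x_t−x̄)² = 173.8490
r_1 = -69.6801 / 173.8490 = -0.401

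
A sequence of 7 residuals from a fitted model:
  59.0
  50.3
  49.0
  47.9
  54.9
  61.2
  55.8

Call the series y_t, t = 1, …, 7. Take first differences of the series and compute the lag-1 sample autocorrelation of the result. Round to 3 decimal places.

0.106

First differences Δy: -8.7, -1.3, -1.1, 7.0, 6.3, -5.4
Mean of differences = -0.5333
Numerator Σ(Δy_t−Δȳ)(Δy_{t+1}−Δȳ) = 20.6489
Denominator Σ(Δy_t−Δȳ)² = 194.7333
r_1(Δy) = 20.6489 / 194.7333 = 0.106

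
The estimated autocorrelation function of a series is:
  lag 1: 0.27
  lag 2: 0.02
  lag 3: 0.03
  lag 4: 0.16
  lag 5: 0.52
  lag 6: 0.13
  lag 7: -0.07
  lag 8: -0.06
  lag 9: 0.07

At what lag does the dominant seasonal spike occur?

The largest autocorrelation is r_5 = 0.52; the remaining lags stay at or below 0.27. The elevated value at lag 1 (0.27), dropping to 0.02 at lag 2, reflects decaying short-term dependence rather than seasonality.
The dominant spike at lag 5 indicates a seasonal period of 5.

5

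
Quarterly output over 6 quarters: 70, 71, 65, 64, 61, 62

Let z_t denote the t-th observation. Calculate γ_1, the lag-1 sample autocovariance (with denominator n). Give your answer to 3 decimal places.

7.542

Mean z̄ = (70 + 71 + 65 + 64 + 61 + 62)/6 = 65.5000
Deviations: 4.5000, 5.5000, -0.5000, -1.5000, -4.5000, -3.5000
Σ_{t=1}^{5}(z_t−z̄)(z_{t+1}−z̄) = 45.2500
γ_1 = 45.2500 / 6 = 7.542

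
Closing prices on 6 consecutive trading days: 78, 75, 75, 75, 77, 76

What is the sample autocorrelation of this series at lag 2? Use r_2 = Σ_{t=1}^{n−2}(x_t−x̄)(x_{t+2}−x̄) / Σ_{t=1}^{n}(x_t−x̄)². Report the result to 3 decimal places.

-0.250

Mean x̄ = (78 + 75 + 75 + 75 + 77 + 76)/6 = 76.0000
Deviations from mean: 2.0000, -1.0000, -1.0000, -1.0000, 1.0000, 0.0000
Numerator Σ_{t=1}^{4}(x_t−x̄)(x_{t+2}−x̄) = -2.0000
Denominator Σ(x_t−x̄)² = 8.0000
r_2 = -2.0000 / 8.0000 = -0.250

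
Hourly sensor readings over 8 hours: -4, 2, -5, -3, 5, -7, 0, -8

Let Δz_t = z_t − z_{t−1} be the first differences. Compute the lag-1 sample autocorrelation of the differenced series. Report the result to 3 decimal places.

-0.681

First differences Δz: 6, -7, 2, 8, -12, 7, -8
Mean of differences = -0.5714
Numerator Σ(Δz_t−Δz̄)(Δz_{t+1}−Δz̄) = -277.4694
Denominator Σ(Δz_t−Δz̄)² = 407.7143
r_1(Δz) = -277.4694 / 407.7143 = -0.681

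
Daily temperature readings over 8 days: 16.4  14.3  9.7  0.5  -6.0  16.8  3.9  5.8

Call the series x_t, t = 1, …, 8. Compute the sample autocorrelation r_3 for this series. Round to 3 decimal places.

-0.177

Mean x̄ = (16.4 + 14.3 + 9.7 + 0.5 − 6.0 + 16.8 + 3.9 + 5.8)/8 = 7.6750
Deviations from mean: 8.7250, 6.6250, 2.0250, -7.1750, -13.6750, 9.1250, -3.7750, -1.8750
Σ(x_t−x̄)(x_{t+3}−x̄) = (-62.6019) + (-90.5969) + (18.4781) + (27.0856) + (25.6406) = -81.9944
Denominator Σ(x_t−x̄)² = 463.6350
r_3 = -81.9944 / 463.6350 = -0.177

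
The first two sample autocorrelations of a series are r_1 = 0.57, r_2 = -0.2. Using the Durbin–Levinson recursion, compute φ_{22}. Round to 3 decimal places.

φ_{22} = (r_2 − r_1²) / (1 − r_1²)
r_1² = (0.57)² = 0.3249
Numerator = -0.2 − 0.3249 = -0.5249; denominator = 1 − 0.3249 = 0.6751
φ_{22} = -0.5249 / 0.6751 = -0.778

-0.778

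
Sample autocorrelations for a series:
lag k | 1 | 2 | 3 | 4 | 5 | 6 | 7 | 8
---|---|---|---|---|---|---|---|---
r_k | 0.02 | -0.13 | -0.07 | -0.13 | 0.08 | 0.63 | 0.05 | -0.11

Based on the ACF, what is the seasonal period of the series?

The largest autocorrelation is r_6 = 0.63; the remaining lags stay at or below 0.08.
The dominant spike at lag 6 indicates a seasonal period of 6.

6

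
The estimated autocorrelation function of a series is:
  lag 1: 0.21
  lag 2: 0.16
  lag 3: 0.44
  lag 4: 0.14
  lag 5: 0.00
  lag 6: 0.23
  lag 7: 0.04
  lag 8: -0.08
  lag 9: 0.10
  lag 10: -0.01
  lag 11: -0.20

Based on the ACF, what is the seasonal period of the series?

3

The largest autocorrelation is r_3 = 0.44, with a weaker echo at lag 6 (0.23); the remaining lags stay at or below 0.21. The elevated value at lag 1 (0.21), dropping to 0.16 at lag 2, reflects decaying short-term dependence rather than seasonality.
The dominant spike at lag 3 indicates a seasonal period of 3.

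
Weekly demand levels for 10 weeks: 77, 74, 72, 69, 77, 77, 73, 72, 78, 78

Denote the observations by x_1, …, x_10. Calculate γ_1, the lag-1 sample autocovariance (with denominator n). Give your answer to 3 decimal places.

Mean x̄ = (77 + 74 + 72 + 69 + 77 + 77 + 73 + 72 + 78 + 78)/10 = 74.7000
Σ_{t=1}^{9}(x_t−x̄)(x_{t+1}−x̄) = 10.5100
γ_1 = 10.5100 / 10 = 1.051

1.051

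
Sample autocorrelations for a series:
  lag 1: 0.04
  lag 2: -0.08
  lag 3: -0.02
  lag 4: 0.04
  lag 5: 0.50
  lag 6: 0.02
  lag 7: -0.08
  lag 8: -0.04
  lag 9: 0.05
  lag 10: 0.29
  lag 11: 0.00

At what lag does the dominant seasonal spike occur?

5

The largest autocorrelation is r_5 = 0.50, with a weaker echo at lag 10 (0.29); the remaining lags stay at or below 0.05.
The dominant spike at lag 5 indicates a seasonal period of 5.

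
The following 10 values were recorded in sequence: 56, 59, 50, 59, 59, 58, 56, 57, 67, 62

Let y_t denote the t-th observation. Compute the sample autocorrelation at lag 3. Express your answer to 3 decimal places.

-0.071

Mean ȳ = (56 + 59 + 50 + 59 + 59 + 58 + 56 + 57 + 67 + 62)/10 = 58.3000
Σ(y_t−ȳ)(y_{t+3}−ȳ) = (-1.6100) + (0.4900) + (2.4900) + (-1.6100) + (-0.9100) + (-2.6100) + (-8.5100) = -12.2700
Denominator Σ(y_t−ȳ)² = 172.1000
r_3 = -12.2700 / 172.1000 = -0.071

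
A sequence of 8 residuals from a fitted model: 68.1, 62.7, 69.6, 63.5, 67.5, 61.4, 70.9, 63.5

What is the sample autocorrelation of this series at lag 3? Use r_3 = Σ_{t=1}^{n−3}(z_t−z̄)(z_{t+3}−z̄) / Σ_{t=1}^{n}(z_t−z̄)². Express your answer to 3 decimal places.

-0.487

Mean z̄ = (68.1 + 62.7 + 69.6 + 63.5 + 67.5 + 61.4 + 70.9 + 63.5)/8 = 65.9000
Σ(z_t−z̄)(z_{t+3}−z̄) = (-5.2800) + (-5.1200) + (-16.6500) + (-12.0000) + (-3.8400) = -42.8900
Denominator Σ(z_t−z̄)² = 88.1000
r_3 = -42.8900 / 88.1000 = -0.487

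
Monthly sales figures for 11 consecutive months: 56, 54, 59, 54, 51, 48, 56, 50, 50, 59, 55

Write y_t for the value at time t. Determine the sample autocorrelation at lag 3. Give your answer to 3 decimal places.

0.073

Mean ȳ = (56 + 54 + 59 + 54 + 51 + 48 + 56 + 50 + 50 + 59 + 55)/11 = 53.8182
Numerator Σ_{t=1}^{8}(y_t−ȳ)(y_{t+3}−ȳ) = 9.9008
Denominator Σ(y_t−ȳ)² = 135.6364
r_3 = 9.9008 / 135.6364 = 0.073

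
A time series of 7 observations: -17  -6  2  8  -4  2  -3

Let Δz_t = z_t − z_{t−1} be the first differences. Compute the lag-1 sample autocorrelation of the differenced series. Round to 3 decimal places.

-0.158

First differences Δz: 11, 8, 6, -12, 6, -5
Mean of differences = 2.3333
Numerator Σ(Δz_t−Δz̄)(Δz_{t+1}−Δz̄) = -62.1111
Denominator Σ(Δz_t−Δz̄)² = 393.3333
r_1(Δz) = -62.1111 / 393.3333 = -0.158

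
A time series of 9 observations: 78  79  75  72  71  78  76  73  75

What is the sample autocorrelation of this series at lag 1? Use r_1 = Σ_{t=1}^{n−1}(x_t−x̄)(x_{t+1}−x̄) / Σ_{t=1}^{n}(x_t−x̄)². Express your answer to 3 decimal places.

Mean x̄ = (78 + 79 + 75 + 72 + 71 + 78 + 76 + 73 + 75)/9 = 75.2222
Numerator Σ_{t=1}^{8}(x_t−x̄)(x_{t+1}−x̄) = 13.1728
Denominator Σ(x_t−x̄)² = 63.5556
r_1 = 13.1728 / 63.5556 = 0.207

0.207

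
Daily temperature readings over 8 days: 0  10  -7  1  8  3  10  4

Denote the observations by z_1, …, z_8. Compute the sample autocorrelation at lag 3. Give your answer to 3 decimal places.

0.124

Mean z̄ = (0 + 10 − 7 + 1 + 8 + 3 + 10 + 4)/8 = 3.6250
Deviations from mean: -3.6250, 6.3750, -10.6250, -2.6250, 4.3750, -0.6250, 6.3750, 0.3750
Σ(z_t−z̄)(z_{t+3}−z̄) = (9.5156) + (27.8906) + (6.6406) + (-16.7344) + (1.6406) = 28.9531
Denominator Σ(z_t−z̄)² = 233.8750
r_3 = 28.9531 / 233.8750 = 0.124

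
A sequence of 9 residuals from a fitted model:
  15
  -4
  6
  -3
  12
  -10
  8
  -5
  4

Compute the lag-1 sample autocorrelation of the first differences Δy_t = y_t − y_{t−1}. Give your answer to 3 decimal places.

-0.826

First differences Δy: -19, 10, -9, 15, -22, 18, -13, 9
Mean of differences = -1.3750
Numerator Σ(Δy_t−Δȳ)(Δy_{t+1}−Δȳ) = -1495.2656
Denominator Σ(Δy_t−Δȳ)² = 1809.8750
r_1(Δy) = -1495.2656 / 1809.8750 = -0.826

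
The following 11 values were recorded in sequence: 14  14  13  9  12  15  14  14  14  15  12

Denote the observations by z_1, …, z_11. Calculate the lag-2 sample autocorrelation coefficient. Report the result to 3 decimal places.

Mean z̄ = (14 + 14 + 13 + 9 + 12 + 15 + 14 + 14 + 14 + 15 + 12)/11 = 13.2727
Numerator Σ_{t=1}^{9}(z_t−z̄)(z_{t+2}−z̄) = -9.1488
Denominator Σ(z_t−z̄)² = 30.1818
r_2 = -9.1488 / 30.1818 = -0.303

-0.303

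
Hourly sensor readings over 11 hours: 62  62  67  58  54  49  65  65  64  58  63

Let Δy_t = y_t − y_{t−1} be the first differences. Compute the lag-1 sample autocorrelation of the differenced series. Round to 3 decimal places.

First differences Δy: 0, 5, -9, -4, -5, 16, 0, -1, -6, 5
Mean of differences = 0.1000
Numerator Σ(Δy_t−Δȳ)(Δy_{t+1}−Δȳ) = -92.6100
Denominator Σ(Δy_t−Δȳ)² = 464.9000
r_1(Δy) = -92.6100 / 464.9000 = -0.199

-0.199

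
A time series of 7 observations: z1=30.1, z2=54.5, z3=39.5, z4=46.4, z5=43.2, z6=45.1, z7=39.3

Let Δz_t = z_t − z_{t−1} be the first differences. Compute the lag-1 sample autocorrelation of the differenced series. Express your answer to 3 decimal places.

First differences Δz: 24.4, -15.0, 6.9, -3.2, 1.9, -5.8
Mean of differences = 1.5333
Numerator Σ(Δz_t−Δz̄)(Δz_{t+1}−Δz̄) = -496.6178
Denominator Σ(Δz_t−Δz̄)² = 901.3533
r_1(Δz) = -496.6178 / 901.3533 = -0.551

-0.551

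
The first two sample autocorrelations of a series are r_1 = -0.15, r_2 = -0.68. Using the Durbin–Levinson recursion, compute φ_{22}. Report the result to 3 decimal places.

-0.719

φ_{22} = (r_2 − r_1²) / (1 − r_1²)
r_1² = (-0.15)² = 0.0225
Numerator = -0.68 − 0.0225 = -0.7025; denominator = 1 − 0.0225 = 0.9775
φ_{22} = -0.7025 / 0.9775 = -0.719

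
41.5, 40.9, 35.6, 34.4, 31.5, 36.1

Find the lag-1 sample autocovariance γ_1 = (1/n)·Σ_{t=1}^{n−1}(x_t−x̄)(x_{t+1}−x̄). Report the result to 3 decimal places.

5.500

Mean x̄ = (41.5 + 40.9 + 35.6 + 34.4 + 31.5 + 36.1)/6 = 36.6667
Deviations: 4.8333, 4.2333, -1.0667, -2.2667, -5.1667, -0.5667
Σ_{t=1}^{5}(x_t−x̄)(x_{t+1}−x̄) = 33.0022
γ_1 = 33.0022 / 6 = 5.500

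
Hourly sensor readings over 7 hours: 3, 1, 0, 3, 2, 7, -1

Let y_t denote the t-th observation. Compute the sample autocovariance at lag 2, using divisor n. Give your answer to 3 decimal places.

Mean ȳ = (3 + 1 + 0 + 3 + 2 + 7 − 1)/7 = 2.1429
Σ_{t=1}^{5}(y_t−ȳ)(y_{t+2}−ȳ) = 2.1020
γ_2 = 2.1020 / 7 = 0.300

0.300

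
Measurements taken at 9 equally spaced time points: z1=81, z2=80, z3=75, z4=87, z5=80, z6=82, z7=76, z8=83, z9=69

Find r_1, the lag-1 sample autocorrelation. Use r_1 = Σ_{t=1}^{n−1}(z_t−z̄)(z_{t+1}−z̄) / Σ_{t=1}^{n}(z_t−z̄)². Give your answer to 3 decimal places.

Mean z̄ = (81 + 80 + 75 + 87 + 80 + 82 + 76 + 83 + 69)/9 = 79.2222
Numerator Σ_{t=1}^{8}(z_t−z̄)(z_{t+1}−z̄) = -86.2716
Denominator Σ(z_t−z̄)² = 219.5556
r_1 = -86.2716 / 219.5556 = -0.393

-0.393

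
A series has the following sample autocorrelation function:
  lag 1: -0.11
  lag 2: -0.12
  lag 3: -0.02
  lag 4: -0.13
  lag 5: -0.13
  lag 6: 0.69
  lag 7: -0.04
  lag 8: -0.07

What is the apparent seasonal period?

The largest autocorrelation is r_6 = 0.69; the remaining lags stay at or below -0.02.
The dominant spike at lag 6 indicates a seasonal period of 6.

6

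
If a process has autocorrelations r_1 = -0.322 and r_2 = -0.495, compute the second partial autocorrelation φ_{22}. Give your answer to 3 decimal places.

φ_{22} = (r_2 − r_1²) / (1 − r_1²)
r_1² = (-0.322)² = 0.103684
Numerator = -0.495 − 0.1037 = -0.5987; denominator = 1 − 0.1037 = 0.8963
φ_{22} = -0.5987 / 0.8963 = -0.668

-0.668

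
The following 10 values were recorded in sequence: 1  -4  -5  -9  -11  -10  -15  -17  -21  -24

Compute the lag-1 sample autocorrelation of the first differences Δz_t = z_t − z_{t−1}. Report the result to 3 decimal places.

-0.473

First differences Δz: -5, -1, -4, -2, 1, -5, -2, -4, -3
Mean of differences = -2.7778
Numerator Σ(Δz_t−Δz̄)(Δz_{t+1}−Δz̄) = -14.9383
Denominator Σ(Δz_t−Δz̄)² = 31.5556
r_1(Δz) = -14.9383 / 31.5556 = -0.473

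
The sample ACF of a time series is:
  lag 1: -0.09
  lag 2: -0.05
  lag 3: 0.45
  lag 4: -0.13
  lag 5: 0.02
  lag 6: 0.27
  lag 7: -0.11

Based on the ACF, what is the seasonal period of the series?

3

The largest autocorrelation is r_3 = 0.45, with a weaker echo at lag 6 (0.27); the remaining lags stay at or below 0.02.
The dominant spike at lag 3 indicates a seasonal period of 3.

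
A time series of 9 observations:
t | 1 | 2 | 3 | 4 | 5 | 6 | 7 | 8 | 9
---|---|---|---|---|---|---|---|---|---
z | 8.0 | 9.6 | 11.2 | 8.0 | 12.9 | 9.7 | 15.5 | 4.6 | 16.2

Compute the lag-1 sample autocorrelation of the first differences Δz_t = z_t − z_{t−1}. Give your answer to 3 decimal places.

-0.725

First differences Δz: 1.6, 1.6, -3.2, 4.9, -3.2, 5.8, -10.9, 11.6
Mean of differences = 1.0250
Numerator Σ(Δz_t−Δz̄)(Δz_{t+1}−Δz̄) = -238.0656
Denominator Σ(Δz_t−Δz̄)² = 328.2150
r_1(Δz) = -238.0656 / 328.2150 = -0.725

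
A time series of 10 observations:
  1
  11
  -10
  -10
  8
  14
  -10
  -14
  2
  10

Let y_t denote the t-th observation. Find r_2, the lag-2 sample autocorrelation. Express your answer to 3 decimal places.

Mean ȳ = (1 + 11 − 10 − 10 + 8 + 14 − 10 − 14 + 2 + 10)/10 = 0.2000
Numerator Σ_{t=1}^{8}(y_t−ȳ)(y_{t+2}−ȳ) = -771.6800
Denominator Σ(y_t−ȳ)² = 981.6000
r_2 = -771.6800 / 981.6000 = -0.786

-0.786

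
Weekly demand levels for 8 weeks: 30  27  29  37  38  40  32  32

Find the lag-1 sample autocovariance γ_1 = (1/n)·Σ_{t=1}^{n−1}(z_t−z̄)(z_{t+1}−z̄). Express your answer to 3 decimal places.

Mean z̄ = (30 + 27 + 29 + 37 + 38 + 40 + 32 + 32)/8 = 33.1250
Σ_{t=1}^{7}(z_t−z̄)(z_{t+1}−z̄) = 74.3594
γ_1 = 74.3594 / 8 = 9.295

9.295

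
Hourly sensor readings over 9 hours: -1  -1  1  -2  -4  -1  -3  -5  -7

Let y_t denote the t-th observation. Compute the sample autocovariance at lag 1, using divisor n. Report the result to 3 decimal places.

Mean ȳ = (-1 − 1 + 1 − 2 − 4 − 1 − 3 − 5 − 7)/9 = -2.5556
Σ_{t=1}^{8}(y_t−ȳ)(y_{t+1}−ȳ) = 18.1358
γ_1 = 18.1358 / 9 = 2.015

2.015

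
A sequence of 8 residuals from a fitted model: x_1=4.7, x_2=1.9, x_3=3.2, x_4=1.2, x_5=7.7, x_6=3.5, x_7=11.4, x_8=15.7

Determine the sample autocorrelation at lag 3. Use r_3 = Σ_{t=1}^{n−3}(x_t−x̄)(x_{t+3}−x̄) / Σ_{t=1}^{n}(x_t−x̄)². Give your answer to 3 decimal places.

Mean x̄ = (4.7 + 1.9 + 3.2 + 1.2 + 7.7 + 3.5 + 11.4 + 15.7)/8 = 6.1625
Deviations from mean: -1.4625, -4.2625, -2.9625, -4.9625, 1.5375, -2.6625, 5.2375, 9.5375
Σ(x_t−x̄)(x_{t+3}−x̄) = (7.2577) + (-6.5536) + (7.8877) + (-25.9911) + (14.6639) = -2.7355
Denominator Σ(x_t−x̄)² = 181.5588
r_3 = -2.7355 / 181.5588 = -0.015

-0.015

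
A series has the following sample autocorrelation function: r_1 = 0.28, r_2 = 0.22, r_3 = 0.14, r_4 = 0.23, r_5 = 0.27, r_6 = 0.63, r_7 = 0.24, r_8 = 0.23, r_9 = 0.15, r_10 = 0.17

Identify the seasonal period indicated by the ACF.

6

The largest autocorrelation is r_6 = 0.63; the remaining lags stay at or below 0.28. The elevated value at lag 1 (0.28), dropping to 0.22 at lag 2, reflects decaying short-term dependence rather than seasonality.
The dominant spike at lag 6 indicates a seasonal period of 6.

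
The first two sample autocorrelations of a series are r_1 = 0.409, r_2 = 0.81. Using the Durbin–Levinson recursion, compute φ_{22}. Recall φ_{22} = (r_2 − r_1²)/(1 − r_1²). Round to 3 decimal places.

0.772

φ_{22} = (r_2 − r_1²) / (1 − r_1²)
r_1² = (0.409)² = 0.167281
Numerator = 0.81 − 0.1673 = 0.6427; denominator = 1 − 0.1673 = 0.8327
φ_{22} = 0.6427 / 0.8327 = 0.772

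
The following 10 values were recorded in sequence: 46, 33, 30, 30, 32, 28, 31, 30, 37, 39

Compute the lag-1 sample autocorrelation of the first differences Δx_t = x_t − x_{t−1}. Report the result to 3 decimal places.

First differences Δx: -13, -3, 0, 2, -4, 3, -1, 7, 2
Mean of differences = -0.7778
Numerator Σ(Δx_t−Δx̄)(Δx_{t+1}−Δx̄) = 25.5062
Denominator Σ(Δx_t−Δx̄)² = 255.5556
r_1(Δx) = 25.5062 / 255.5556 = 0.100

0.100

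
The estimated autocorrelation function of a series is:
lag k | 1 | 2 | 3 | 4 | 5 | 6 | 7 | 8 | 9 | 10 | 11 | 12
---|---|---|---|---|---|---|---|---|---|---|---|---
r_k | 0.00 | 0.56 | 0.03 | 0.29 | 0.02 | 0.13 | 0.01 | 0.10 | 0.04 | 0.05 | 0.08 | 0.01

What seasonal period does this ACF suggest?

The largest autocorrelation is r_2 = 0.56, with a weaker echo at lag 4 (0.29); the remaining lags stay at or below 0.13.
The dominant spike at lag 2 indicates a seasonal period of 2.

2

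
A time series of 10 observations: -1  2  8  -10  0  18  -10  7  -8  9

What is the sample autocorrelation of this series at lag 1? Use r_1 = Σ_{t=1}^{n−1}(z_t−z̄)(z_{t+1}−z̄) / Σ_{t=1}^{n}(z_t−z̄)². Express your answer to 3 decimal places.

Mean z̄ = (-1 + 2 + 8 − 10 + 0 + 18 − 10 + 7 − 8 + 9)/10 = 1.5000
Numerator Σ_{t=1}^{9}(z_t−z̄)(z_{t+1}−z̄) = -456.7500
Denominator Σ(z_t−z̄)² = 764.5000
r_1 = -456.7500 / 764.5000 = -0.597

-0.597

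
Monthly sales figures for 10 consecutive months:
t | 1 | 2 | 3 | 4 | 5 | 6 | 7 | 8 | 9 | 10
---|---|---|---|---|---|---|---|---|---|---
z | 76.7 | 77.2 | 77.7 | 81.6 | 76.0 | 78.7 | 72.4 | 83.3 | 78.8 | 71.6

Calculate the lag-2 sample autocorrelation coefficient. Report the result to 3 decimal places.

Mean z̄ = (76.7 + 77.2 + 77.7 + 81.6 + 76.0 + 78.7 + 72.4 + 83.3 + 78.8 + 71.6)/10 = 77.4000
Numerator Σ_{t=1}^{8}(z_t−z̄)(z_{t+2}−z̄) = -22.5600
Denominator Σ(z_t−z̄)² = 117.3200
r_2 = -22.5600 / 117.3200 = -0.192

-0.192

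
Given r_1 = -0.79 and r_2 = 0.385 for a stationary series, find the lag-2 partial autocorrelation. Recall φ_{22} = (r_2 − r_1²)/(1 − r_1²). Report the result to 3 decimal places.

φ_{22} = (r_2 − r_1²) / (1 − r_1²)
r_1² = (-0.79)² = 0.6241
Numerator = 0.385 − 0.6241 = -0.2391; denominator = 1 − 0.6241 = 0.3759
φ_{22} = -0.2391 / 0.3759 = -0.636

-0.636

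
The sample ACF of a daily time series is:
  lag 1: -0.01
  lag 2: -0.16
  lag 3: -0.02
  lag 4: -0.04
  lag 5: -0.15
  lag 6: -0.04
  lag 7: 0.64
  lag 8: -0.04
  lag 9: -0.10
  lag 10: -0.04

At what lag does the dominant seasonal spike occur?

7

The largest autocorrelation is r_7 = 0.64; the remaining lags stay at or below -0.01.
The dominant spike at lag 7 indicates a seasonal period of 7.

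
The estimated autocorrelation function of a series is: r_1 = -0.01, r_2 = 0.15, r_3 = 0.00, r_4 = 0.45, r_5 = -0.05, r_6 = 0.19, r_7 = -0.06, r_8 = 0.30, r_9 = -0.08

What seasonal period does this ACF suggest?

The largest autocorrelation is r_4 = 0.45, with a weaker echo at lag 8 (0.30); the remaining lags stay at or below 0.19.
The dominant spike at lag 4 indicates a seasonal period of 4.

4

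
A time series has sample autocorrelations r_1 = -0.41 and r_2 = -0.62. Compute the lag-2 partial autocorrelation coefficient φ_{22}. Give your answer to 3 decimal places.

-0.947

φ_{22} = (r_2 − r_1²) / (1 − r_1²)
r_1² = (-0.41)² = 0.1681
Numerator = -0.62 − 0.1681 = -0.7881; denominator = 1 − 0.1681 = 0.8319
φ_{22} = -0.7881 / 0.8319 = -0.947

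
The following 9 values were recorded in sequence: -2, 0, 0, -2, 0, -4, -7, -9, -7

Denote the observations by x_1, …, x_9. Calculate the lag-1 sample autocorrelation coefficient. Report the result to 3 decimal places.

Mean x̄ = (-2 + 0 + 0 − 2 + 0 − 4 − 7 − 9 − 7)/9 = -3.4444
Numerator Σ_{t=1}^{8}(x_t−x̄)(x_{t+1}−x̄) = 66.3580
Denominator Σ(x_t−x̄)² = 96.2222
r_1 = 66.3580 / 96.2222 = 0.690

0.690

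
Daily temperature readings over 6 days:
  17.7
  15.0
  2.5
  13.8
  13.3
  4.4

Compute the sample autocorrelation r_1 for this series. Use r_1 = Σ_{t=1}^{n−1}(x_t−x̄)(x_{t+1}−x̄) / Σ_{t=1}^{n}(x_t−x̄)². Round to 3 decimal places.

-0.210

Mean x̄ = (17.7 + 15.0 + 2.5 + 13.8 + 13.3 + 4.4)/6 = 11.1167
Deviations from mean: 6.5833, 3.8833, -8.6167, 2.6833, 2.1833, -6.7167
Σ(x_t−x̄)(x_{t+1}−x̄) = (25.5653) + (-33.4614) + (-23.1214) + (5.8586) + (-14.6647) = -39.8236
Denominator Σ(x_t−x̄)² = 189.7483
r_1 = -39.8236 / 189.7483 = -0.210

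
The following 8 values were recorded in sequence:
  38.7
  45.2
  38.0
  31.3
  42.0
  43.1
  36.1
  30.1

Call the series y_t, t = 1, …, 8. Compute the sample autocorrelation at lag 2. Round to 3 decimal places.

-0.636

Mean ȳ = (38.7 + 45.2 + 38.0 + 31.3 + 42.0 + 43.1 + 36.1 + 30.1)/8 = 38.0625
Deviations from mean: 0.6375, 7.1375, -0.0625, -6.7625, 3.9375, 5.0375, -1.9625, -7.9625
Σ(y_t−ȳ)(y_{t+2}−ȳ) = (-0.0398) + (-48.2673) + (-0.2461) + (-34.0661) + (-7.7273) + (-40.1111) = -130.4578
Denominator Σ(y_t−ȳ)² = 205.2188
r_2 = -130.4578 / 205.2188 = -0.636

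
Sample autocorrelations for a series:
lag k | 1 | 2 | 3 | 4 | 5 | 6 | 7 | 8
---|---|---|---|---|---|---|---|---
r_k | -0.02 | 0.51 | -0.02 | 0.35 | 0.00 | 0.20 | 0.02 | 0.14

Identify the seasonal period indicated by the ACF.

2

The largest autocorrelation is r_2 = 0.51, with weaker echoes at lags 4 (0.35) and 6 (0.20); the remaining lags stay at or below 0.14.
The dominant spike at lag 2 indicates a seasonal period of 2.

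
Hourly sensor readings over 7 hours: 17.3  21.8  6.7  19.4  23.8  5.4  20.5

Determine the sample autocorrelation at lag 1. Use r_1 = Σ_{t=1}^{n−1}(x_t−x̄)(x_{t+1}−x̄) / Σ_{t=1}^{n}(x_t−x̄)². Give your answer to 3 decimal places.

-0.555

Mean x̄ = (17.3 + 21.8 + 6.7 + 19.4 + 23.8 + 5.4 + 20.5)/7 = 16.4143
Σ(x_t−x̄)(x_{t+1}−x̄) = (4.7702) + (-52.3184) + (-29.0041) + (22.0516) + (-81.3484) + (-45.0012) = -180.8502
Denominator Σ(x_t−x̄)² = 325.6286
r_1 = -180.8502 / 325.6286 = -0.555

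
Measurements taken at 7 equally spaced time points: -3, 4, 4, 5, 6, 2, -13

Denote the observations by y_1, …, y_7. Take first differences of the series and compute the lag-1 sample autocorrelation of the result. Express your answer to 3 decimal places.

0.185

First differences Δy: 7, 0, 1, 1, -4, -15
Mean of differences = -1.6667
Numerator Σ(Δy_t−Δȳ)(Δy_{t+1}−Δȳ) = 50.8889
Denominator Σ(Δy_t−Δȳ)² = 275.3333
r_1(Δy) = 50.8889 / 275.3333 = 0.185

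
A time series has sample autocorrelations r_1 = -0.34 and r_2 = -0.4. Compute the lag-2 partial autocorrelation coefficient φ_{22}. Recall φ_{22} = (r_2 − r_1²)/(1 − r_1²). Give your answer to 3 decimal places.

φ_{22} = (r_2 − r_1²) / (1 − r_1²)
r_1² = (-0.34)² = 0.1156
Numerator = -0.4 − 0.1156 = -0.5156; denominator = 1 − 0.1156 = 0.8844
φ_{22} = -0.5156 / 0.8844 = -0.583

-0.583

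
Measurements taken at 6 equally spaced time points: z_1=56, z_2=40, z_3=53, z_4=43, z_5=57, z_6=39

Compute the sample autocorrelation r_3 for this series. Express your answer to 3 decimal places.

Mean z̄ = (56 + 40 + 53 + 43 + 57 + 39)/6 = 48.0000
Deviations from mean: 8.0000, -8.0000, 5.0000, -5.0000, 9.0000, -9.0000
Σ(z_t−z̄)(z_{t+3}−z̄) = (-40.0000) + (-72.0000) + (-45.0000) = -157.0000
Denominator Σ(z_t−z̄)² = 340.0000
r_3 = -157.0000 / 340.0000 = -0.462

-0.462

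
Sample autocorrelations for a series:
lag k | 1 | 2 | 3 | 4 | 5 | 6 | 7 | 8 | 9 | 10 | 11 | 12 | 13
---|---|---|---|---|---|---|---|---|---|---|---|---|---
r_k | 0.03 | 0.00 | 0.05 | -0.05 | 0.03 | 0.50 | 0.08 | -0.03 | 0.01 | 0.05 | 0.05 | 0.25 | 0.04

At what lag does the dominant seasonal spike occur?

6

The largest autocorrelation is r_6 = 0.50, with a weaker echo at lag 12 (0.25); the remaining lags stay at or below 0.08.
The dominant spike at lag 6 indicates a seasonal period of 6.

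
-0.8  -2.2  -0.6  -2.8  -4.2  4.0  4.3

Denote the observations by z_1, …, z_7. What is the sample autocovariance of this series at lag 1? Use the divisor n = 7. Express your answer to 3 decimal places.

2.129

Mean z̄ = (-0.8 − 2.2 − 0.6 − 2.8 − 4.2 + 4.0 + 4.3)/7 = -0.3286
Deviations: -0.4714, -1.8714, -0.2714, -2.4714, -3.8714, 4.3286, 4.6286
Σ_{t=1}^{6}(z_t−z̄)(z_{t+1}−z̄) = 14.9063
γ_1 = 14.9063 / 7 = 2.129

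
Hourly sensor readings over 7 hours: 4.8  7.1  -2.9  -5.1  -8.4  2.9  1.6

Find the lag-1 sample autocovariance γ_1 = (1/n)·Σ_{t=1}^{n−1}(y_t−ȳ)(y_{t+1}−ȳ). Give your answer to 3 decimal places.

7.343

Mean ȳ = (4.8 + 7.1 − 2.9 − 5.1 − 8.4 + 2.9 + 1.6)/7 = 0.0000
Σ_{t=1}^{6}(y_t−ȳ)(y_{t+1}−ȳ) = 51.4000
γ_1 = 51.4000 / 7 = 7.343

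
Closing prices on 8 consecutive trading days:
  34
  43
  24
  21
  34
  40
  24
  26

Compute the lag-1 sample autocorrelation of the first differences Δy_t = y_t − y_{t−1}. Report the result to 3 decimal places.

First differences Δy: 9, -19, -3, 13, 6, -16, 2
Mean of differences = -1.1429
Numerator Σ(Δy_t−Δȳ)(Δy_{t+1}−Δȳ) = -226.0204
Denominator Σ(Δy_t−Δȳ)² = 906.8571
r_1(Δy) = -226.0204 / 906.8571 = -0.249

-0.249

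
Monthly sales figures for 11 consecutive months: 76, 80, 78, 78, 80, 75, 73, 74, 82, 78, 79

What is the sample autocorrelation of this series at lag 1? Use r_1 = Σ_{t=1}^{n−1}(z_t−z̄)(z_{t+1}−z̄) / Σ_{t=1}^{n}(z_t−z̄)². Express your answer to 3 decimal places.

Mean z̄ = (76 + 80 + 78 + 78 + 80 + 75 + 73 + 74 + 82 + 78 + 79)/11 = 77.5455
Numerator Σ_{t=1}^{10}(z_t−z̄)(z_{t+1}−z̄) = 6.9752
Denominator Σ(z_t−z̄)² = 76.7273
r_1 = 6.9752 / 76.7273 = 0.091

0.091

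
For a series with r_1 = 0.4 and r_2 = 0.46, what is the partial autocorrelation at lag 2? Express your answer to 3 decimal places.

0.357

φ_{22} = (r_2 − r_1²) / (1 − r_1²)
r_1² = (0.4)² = 0.16
Numerator = 0.46 − 0.1600 = 0.3000; denominator = 1 − 0.1600 = 0.8400
φ_{22} = 0.3000 / 0.8400 = 0.357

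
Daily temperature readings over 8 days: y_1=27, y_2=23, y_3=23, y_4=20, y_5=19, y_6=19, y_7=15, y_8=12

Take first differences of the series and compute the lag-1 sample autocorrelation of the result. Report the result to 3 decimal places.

-0.357

First differences Δy: -4, 0, -3, -1, 0, -4, -3
Mean of differences = -2.1429
Numerator Σ(Δy_t−Δȳ)(Δy_{t+1}−Δȳ) = -6.7347
Denominator Σ(Δy_t−Δȳ)² = 18.8571
r_1(Δy) = -6.7347 / 18.8571 = -0.357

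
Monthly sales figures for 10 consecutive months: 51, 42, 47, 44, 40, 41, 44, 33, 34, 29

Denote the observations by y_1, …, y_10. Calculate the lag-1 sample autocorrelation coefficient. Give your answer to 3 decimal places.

Mean ȳ = (51 + 42 + 47 + 44 + 40 + 41 + 44 + 33 + 34 + 29)/10 = 40.5000
Numerator Σ_{t=1}^{9}(y_t−ȳ)(y_{t+1}−ȳ) = 145.2500
Denominator Σ(y_t−ȳ)² = 410.5000
r_1 = 145.2500 / 410.5000 = 0.354

0.354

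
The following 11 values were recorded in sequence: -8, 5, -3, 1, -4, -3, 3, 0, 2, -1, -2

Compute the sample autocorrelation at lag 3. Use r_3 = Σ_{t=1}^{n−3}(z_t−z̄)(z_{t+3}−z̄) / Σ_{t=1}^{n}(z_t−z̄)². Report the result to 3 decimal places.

-0.227

Mean z̄ = (-8 + 5 − 3 + 1 − 4 − 3 + 3 + 0 + 2 − 1 − 2)/11 = -0.9091
Numerator Σ_{t=1}^{8}(z_t−z̄)(z_{t+3}−z̄) = -30.2066
Denominator Σ(z_t−z̄)² = 132.9091
r_3 = -30.2066 / 132.9091 = -0.227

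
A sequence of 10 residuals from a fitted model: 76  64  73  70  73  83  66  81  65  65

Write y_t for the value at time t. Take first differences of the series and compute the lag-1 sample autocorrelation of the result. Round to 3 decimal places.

-0.709

First differences Δy: -12, 9, -3, 3, 10, -17, 15, -16, 0
Mean of differences = -1.2222
Numerator Σ(Δy_t−Δȳ)(Δy_{t+1}−Δȳ) = -779.2716
Denominator Σ(Δy_t−Δȳ)² = 1099.5556
r_1(Δy) = -779.2716 / 1099.5556 = -0.709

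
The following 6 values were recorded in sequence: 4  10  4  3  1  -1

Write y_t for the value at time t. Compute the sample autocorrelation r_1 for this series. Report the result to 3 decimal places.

Mean ȳ = (4 + 10 + 4 + 3 + 1 − 1)/6 = 3.5000
Deviations from mean: 0.5000, 6.5000, 0.5000, -0.5000, -2.5000, -4.5000
Σ(y_t−ȳ)(y_{t+1}−ȳ) = (3.2500) + (3.2500) + (-0.2500) + (1.2500) + (11.2500) = 18.7500
Denominator Σ(y_t−ȳ)² = 69.5000
r_1 = 18.7500 / 69.5000 = 0.270

0.270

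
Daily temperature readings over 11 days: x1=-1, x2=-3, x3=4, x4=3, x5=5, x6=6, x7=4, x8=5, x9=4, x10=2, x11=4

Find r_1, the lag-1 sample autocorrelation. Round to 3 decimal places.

Mean x̄ = (-1 − 3 + 4 + 3 + 5 + 6 + 4 + 5 + 4 + 2 + 4)/11 = 3.0000
Numerator Σ_{t=1}^{10}(x_t−x̄)(x_{t+1}−x̄) = 29.0000
Denominator Σ(x_t−x̄)² = 74.0000
r_1 = 29.0000 / 74.0000 = 0.392

0.392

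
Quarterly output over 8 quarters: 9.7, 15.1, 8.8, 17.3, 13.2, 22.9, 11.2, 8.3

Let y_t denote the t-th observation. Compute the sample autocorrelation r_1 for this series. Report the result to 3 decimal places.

-0.251

Mean ȳ = (9.7 + 15.1 + 8.8 + 17.3 + 13.2 + 22.9 + 11.2 + 8.3)/8 = 13.3125
Deviations from mean: -3.6125, 1.7875, -4.5125, 3.9875, -0.1125, 9.5875, -2.1125, -5.0125
Σ(y_t−ȳ)(y_{t+1}−ȳ) = (-6.4573) + (-8.0661) + (-17.9936) + (-0.4486) + (-1.0786) + (-20.2536) + (10.5889) = -43.7089
Denominator Σ(y_t−ȳ)² = 174.0288
r_1 = -43.7089 / 174.0288 = -0.251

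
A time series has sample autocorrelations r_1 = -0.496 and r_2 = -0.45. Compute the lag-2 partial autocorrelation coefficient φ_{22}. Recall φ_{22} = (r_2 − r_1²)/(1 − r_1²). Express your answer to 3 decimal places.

φ_{22} = (r_2 − r_1²) / (1 − r_1²)
r_1² = (-0.496)² = 0.246016
Numerator = -0.45 − 0.2460 = -0.6960; denominator = 1 − 0.2460 = 0.7540
φ_{22} = -0.6960 / 0.7540 = -0.923

-0.923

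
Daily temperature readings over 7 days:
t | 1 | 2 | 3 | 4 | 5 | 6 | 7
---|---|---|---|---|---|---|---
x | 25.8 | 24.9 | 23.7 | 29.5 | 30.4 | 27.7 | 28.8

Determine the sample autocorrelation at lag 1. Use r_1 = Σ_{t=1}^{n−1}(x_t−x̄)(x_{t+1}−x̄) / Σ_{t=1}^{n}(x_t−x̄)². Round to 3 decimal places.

0.343

Mean x̄ = (25.8 + 24.9 + 23.7 + 29.5 + 30.4 + 27.7 + 28.8)/7 = 27.2571
Numerator Σ_{t=1}^{6}(x_t−x̄)(x_{t+1}−x̄) = 12.9653
Denominator Σ(x_t−x̄)² = 37.8171
r_1 = 12.9653 / 37.8171 = 0.343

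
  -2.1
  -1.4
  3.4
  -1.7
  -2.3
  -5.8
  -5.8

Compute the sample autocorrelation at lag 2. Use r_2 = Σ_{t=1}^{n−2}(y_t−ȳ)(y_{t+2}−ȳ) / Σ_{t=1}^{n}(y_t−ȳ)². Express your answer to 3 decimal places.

Mean ȳ = (-2.1 − 1.4 + 3.4 − 1.7 − 2.3 − 5.8 − 5.8)/7 = -2.2429
Deviations from mean: 0.1429, 0.8429, 5.6429, 0.5429, -0.0571, -3.5571, -3.5571
Numerator Σ_{t=1}^{5}(y_t−ȳ)(y_{t+2}−ȳ) = -0.7865
Denominator Σ(y_t−ȳ)² = 58.1771
r_2 = -0.7865 / 58.1771 = -0.014

-0.014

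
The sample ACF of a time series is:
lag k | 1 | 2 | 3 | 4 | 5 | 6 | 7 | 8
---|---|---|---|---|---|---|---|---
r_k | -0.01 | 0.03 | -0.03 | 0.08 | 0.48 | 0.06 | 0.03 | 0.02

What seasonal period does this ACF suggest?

5

The largest autocorrelation is r_5 = 0.48; the remaining lags stay at or below 0.08.
The dominant spike at lag 5 indicates a seasonal period of 5.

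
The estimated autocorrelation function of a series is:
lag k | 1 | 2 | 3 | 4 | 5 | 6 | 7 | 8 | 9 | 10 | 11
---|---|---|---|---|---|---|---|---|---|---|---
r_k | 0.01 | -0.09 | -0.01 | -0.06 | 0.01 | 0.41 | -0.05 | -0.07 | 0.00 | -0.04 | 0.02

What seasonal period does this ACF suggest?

6

The largest autocorrelation is r_6 = 0.41; the remaining lags stay at or below 0.02.
The dominant spike at lag 6 indicates a seasonal period of 6.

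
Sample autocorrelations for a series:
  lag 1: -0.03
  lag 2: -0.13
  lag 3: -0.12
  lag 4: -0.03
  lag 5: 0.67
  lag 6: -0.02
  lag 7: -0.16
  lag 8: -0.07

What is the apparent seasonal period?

The largest autocorrelation is r_5 = 0.67; the remaining lags stay at or below -0.02.
The dominant spike at lag 5 indicates a seasonal period of 5.

5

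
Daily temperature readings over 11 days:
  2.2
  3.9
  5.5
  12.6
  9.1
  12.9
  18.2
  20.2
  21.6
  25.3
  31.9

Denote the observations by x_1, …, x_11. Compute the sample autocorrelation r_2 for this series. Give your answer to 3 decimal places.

0.408

Mean x̄ = (2.2 + 3.9 + 5.5 + 12.6 + 9.1 + 12.9 + 18.2 + 20.2 + 21.6 + 25.3 + 31.9)/11 = 14.8545
Numerator Σ_{t=1}^{9}(x_t−x̄)(x_{t+2}−x̄) = 364.9950
Denominator Σ(x_t−x̄)² = 894.5873
r_2 = 364.9950 / 894.5873 = 0.408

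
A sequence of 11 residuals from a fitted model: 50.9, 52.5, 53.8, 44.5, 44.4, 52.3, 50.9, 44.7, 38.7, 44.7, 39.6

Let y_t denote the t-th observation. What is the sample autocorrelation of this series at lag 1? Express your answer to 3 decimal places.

0.360

Mean ȳ = (50.9 + 52.5 + 53.8 + 44.5 + 44.4 + 52.3 + 50.9 + 44.7 + 38.7 + 44.7 + 39.6)/11 = 47.0000
Numerator Σ_{t=1}^{10}(y_t−ȳ)(y_{t+1}−ȳ) = 101.4700
Denominator Σ(y_t−ȳ)² = 282.2400
r_1 = 101.4700 / 282.2400 = 0.360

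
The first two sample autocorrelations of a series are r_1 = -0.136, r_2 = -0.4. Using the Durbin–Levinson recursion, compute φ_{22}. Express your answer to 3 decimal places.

φ_{22} = (r_2 − r_1²) / (1 − r_1²)
r_1² = (-0.136)² = 0.018496
Numerator = -0.4 − 0.0185 = -0.4185; denominator = 1 − 0.0185 = 0.9815
φ_{22} = -0.4185 / 0.9815 = -0.426

-0.426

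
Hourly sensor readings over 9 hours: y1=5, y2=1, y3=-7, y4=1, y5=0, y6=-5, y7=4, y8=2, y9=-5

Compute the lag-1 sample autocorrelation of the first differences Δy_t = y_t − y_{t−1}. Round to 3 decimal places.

-0.289

First differences Δy: -4, -8, 8, -1, -5, 9, -2, -7
Mean of differences = -1.2500
Numerator Σ(Δy_t−Δȳ)(Δy_{t+1}−Δȳ) = -84.3125
Denominator Σ(Δy_t−Δȳ)² = 291.5000
r_1(Δy) = -84.3125 / 291.5000 = -0.289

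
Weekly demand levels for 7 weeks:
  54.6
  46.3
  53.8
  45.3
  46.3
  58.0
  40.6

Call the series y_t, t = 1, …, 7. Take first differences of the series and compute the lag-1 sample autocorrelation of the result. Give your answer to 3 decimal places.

-0.503

First differences Δy: -8.3, 7.5, -8.5, 1.0, 11.7, -17.4
Mean of differences = -2.3333
Numerator Σ(Δy_t−Δȳ)(Δy_{t+1}−Δȳ) = -304.5244
Denominator Σ(Δy_t−Δȳ)² = 605.3733
r_1(Δy) = -304.5244 / 605.3733 = -0.503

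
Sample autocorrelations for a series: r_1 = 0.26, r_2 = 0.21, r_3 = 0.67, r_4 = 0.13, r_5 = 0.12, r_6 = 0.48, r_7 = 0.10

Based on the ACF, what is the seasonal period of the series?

3

The largest autocorrelation is r_3 = 0.67, with a weaker echo at lag 6 (0.48); the remaining lags stay at or below 0.26. The elevated value at lag 1 (0.26), dropping to 0.21 at lag 2, reflects decaying short-term dependence rather than seasonality.
The dominant spike at lag 3 indicates a seasonal period of 3.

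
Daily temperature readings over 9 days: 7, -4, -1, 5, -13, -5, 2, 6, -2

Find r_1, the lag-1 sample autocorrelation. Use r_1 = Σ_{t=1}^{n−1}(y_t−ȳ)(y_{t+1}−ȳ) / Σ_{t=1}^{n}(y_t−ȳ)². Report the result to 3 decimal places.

Mean ȳ = (7 − 4 − 1 + 5 − 13 − 5 + 2 + 6 − 2)/9 = -0.5556
Numerator Σ_{t=1}^{8}(y_t−ȳ)(y_{t+1}−ȳ) = -44.8642
Denominator Σ(y_t−ȳ)² = 326.2222
r_1 = -44.8642 / 326.2222 = -0.138

-0.138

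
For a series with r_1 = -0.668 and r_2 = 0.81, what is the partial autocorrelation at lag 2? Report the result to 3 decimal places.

φ_{22} = (r_2 − r_1²) / (1 − r_1²)
r_1² = (-0.668)² = 0.446224
Numerator = 0.81 − 0.4462 = 0.3638; denominator = 1 − 0.4462 = 0.5538
φ_{22} = 0.3638 / 0.5538 = 0.657

0.657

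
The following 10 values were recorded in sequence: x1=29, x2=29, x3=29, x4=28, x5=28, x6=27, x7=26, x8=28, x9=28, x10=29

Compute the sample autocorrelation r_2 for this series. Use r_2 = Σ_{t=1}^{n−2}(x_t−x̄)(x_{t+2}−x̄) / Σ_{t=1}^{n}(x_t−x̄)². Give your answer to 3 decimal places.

0.133

Mean x̄ = (29 + 29 + 29 + 28 + 28 + 27 + 26 + 28 + 28 + 29)/10 = 28.1000
Numerator Σ_{t=1}^{8}(x_t−x̄)(x_{t+2}−x̄) = 1.1800
Denominator Σ(x_t−x̄)² = 8.9000
r_2 = 1.1800 / 8.9000 = 0.133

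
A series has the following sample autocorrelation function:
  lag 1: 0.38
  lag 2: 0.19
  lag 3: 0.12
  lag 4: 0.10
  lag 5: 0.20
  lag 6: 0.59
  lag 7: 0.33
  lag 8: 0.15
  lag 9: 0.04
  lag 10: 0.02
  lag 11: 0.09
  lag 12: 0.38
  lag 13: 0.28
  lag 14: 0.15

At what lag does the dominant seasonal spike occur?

6

The largest autocorrelation is r_6 = 0.59; the remaining lags stay at or below 0.38. The elevated value at lag 1 (0.38), dropping to 0.19 at lag 2, reflects decaying short-term dependence rather than seasonality.
The dominant spike at lag 6 indicates a seasonal period of 6.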